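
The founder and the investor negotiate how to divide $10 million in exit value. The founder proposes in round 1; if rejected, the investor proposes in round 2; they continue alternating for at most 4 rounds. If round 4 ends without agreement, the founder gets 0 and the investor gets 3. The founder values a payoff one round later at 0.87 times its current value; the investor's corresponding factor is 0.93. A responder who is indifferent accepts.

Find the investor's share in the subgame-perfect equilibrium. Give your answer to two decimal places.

Work backward from the last round.
Round 4 (the investor proposes): the founder will accept anything ≥ 0, so the investor offers 0 and keeps 10.
Round 3 (the founder proposes): the investor can get 10 next round, worth 0.93 × 10 = 9.3 now, so the founder offers 9.3, keeping 0.7.
Round 2 (the investor proposes): the founder can get 0.7 next round, worth 0.87 × 0.7 = 0.609 now. The investor offers 0.609 and keeps 10 − 0.609 = 9.391.
Round 1 (the founder proposes): the investor can get 9.391 next round, worth 0.93 × 9.391 = 8.73363 now, so the founder offers 8.73363, keeping 1.26637.

8.73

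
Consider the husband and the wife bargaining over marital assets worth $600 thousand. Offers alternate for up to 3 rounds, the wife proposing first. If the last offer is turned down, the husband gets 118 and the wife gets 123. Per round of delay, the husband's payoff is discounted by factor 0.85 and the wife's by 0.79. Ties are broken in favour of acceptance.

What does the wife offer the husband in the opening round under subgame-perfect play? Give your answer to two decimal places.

186.34

By backward induction:
Round 3 (the wife proposes): the husband gets 118 if talks fail, so the wife offers 118 and keeps 482.
Round 2 (the husband proposes): the wife can get 482 next round, worth 0.79 × 482 = 380.78 now; the husband offers that and keeps 219.22.
Round 1 (the wife proposes): the husband can get 219.22 next round, worth 0.85 × 219.22 = 186.337 now. The wife offers 186.337 and keeps 600 − 186.337 = 413.663.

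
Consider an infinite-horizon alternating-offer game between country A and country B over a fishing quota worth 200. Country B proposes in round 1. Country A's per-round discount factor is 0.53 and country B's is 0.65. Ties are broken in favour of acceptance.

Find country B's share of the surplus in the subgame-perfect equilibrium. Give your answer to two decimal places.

In a stationary SPE each proposer offers the other exactly their discounted continuation value.
If country B keeps x when proposing and country A keeps y when proposing, then x = 200 − 0.53y and y = 200 − 0.65x.
Solving: x = 200(1 − 0.53) / (1 − 0.65·0.53) = 94 / 0.6555 ≈ 143.4020.
Country A gets 200 − 143.4020 ≈ 56.5980.

143.40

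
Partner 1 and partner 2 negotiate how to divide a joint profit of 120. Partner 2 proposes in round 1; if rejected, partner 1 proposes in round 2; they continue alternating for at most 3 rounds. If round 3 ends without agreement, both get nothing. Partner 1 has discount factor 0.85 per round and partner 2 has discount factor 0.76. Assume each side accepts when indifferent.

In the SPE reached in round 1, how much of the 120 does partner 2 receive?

Work backward from the last round.
Round 3 (partner 2 proposes): rejection yields 0 for partner 1; partner 2 offers 0 and keeps 120.
Round 2 (partner 1 proposes): partner 2 can get 120 next round, worth 0.76 × 120 = 91.2 now, so partner 1 offers 91.2, keeping 28.8.
Round 1 (partner 2 proposes): partner 1 can get 28.8 next round, worth 0.85 × 28.8 = 24.48 now. Partner 2 offers 24.48 and keeps 120 − 24.48 = 95.52.

95.52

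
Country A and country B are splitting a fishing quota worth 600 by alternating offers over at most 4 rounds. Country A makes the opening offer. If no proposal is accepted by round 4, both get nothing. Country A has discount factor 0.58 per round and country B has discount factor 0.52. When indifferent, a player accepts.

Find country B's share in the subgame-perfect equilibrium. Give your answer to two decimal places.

225.14

By backward induction:
Round 4 (country B proposes): country A will accept anything ≥ 0, so country B offers 0 and keeps 600.
Round 3 (country A proposes): country B can get 600 next round, worth 0.52 × 600 = 312 now; country A offers that and keeps 288.
Round 2 (country B proposes): country A can get 288 next round, worth 0.58 × 288 = 167.04 now. Country B offers 167.04 and keeps 600 − 167.04 = 432.96.
Round 1 (country A proposes): country B can get 432.96 next round, worth 0.52 × 432.96 = 225.1392 now, so country A offers 225.1392, keeping 374.8608.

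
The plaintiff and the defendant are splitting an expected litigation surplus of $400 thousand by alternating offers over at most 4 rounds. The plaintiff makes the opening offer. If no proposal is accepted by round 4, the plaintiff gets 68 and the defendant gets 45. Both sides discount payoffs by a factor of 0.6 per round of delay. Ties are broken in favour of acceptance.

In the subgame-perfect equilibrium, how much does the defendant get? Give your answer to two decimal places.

Work backward from the last round.
Round 4 (the defendant proposes): the plaintiff gets 68 if talks fail, so the defendant offers 68 and keeps 332.
Round 3 (the plaintiff proposes): the defendant can get 332 next round, worth 0.6 × 332 = 199.2 now. The plaintiff offers 199.2 and keeps 400 − 199.2 = 200.8.
Round 2 (the defendant proposes): the plaintiff can get 200.8 next round, worth 0.6 × 200.8 = 120.48 now, so the defendant offers 120.48, keeping 279.52.
Round 1 (the plaintiff proposes): the defendant can get 279.52 next round, worth 0.6 × 279.52 = 167.712 now; the plaintiff offers that and keeps 232.288.

167.71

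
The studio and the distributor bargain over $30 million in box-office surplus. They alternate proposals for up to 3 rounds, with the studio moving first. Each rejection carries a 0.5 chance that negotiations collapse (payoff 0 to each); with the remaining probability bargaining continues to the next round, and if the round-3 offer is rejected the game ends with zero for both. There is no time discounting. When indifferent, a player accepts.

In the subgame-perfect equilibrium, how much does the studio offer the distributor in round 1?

7.5

By backward induction:
Round 3 (the studio proposes): rejection yields 0 for the distributor; the studio offers 0 and keeps 30.
Round 2 (the distributor proposes): rejecting gives the studio an expected 0.5 × 30 = 15. The distributor offers 15 and keeps 30 − 15 = 15.
Round 1 (the studio proposes): rejecting gives the distributor an expected 0.5 × 15 = 7.5; the studio offers that and keeps 22.5.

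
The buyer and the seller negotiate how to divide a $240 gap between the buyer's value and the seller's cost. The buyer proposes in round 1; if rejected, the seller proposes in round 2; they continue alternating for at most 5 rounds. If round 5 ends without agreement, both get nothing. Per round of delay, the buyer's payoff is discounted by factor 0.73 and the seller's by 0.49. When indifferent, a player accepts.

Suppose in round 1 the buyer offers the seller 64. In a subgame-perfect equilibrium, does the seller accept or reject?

Work out the seller's continuation value if the offer is rejected.
Round 5 (the buyer proposes): the seller will accept anything ≥ 0, so the buyer offers 0 and keeps 240.
Round 4 (the seller proposes): the buyer can get 240 next round, worth 0.73 × 240 = 175.2 now. The seller offers 175.2 and keeps 240 − 175.2 = 64.8.
Round 3 (the buyer proposes): the seller can get 64.8 next round, worth 0.49 × 64.8 = 31.752 now, so the buyer offers 31.752, keeping 208.248.
Round 2 (the seller proposes): the buyer can get 208.248 next round, worth 0.73 × 208.248 = 152.02104 now, so the seller offers 152.02104, keeping 87.97896.
So by rejecting in round 1, the seller gets 87.97896 next round, worth 0.49 × 87.97896 = 43.1096904 now.
Offer 64 ≥ 43.1096904, so the seller accepts.

Accept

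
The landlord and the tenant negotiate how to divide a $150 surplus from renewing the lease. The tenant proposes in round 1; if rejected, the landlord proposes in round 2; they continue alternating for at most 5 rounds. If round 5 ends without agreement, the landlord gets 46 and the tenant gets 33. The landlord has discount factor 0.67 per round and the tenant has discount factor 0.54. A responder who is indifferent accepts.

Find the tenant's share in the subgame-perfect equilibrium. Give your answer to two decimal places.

Work backward from the last round.
Round 5 (the tenant proposes): the landlord gets 46 if talks fail, so the tenant offers 46 and keeps 104.
Round 4 (the landlord proposes): the tenant can get 104 next round, worth 0.54 × 104 = 56.16 now. The landlord offers 56.16 and keeps 150 − 56.16 = 93.84.
Round 3 (the tenant proposes): the landlord can get 93.84 next round, worth 0.67 × 93.84 = 62.8728 now, so the tenant offers 62.8728, keeping 87.1272.
Round 2 (the landlord proposes): the tenant can get 87.1272 next round, worth 0.54 × 87.1272 = 47.048688 now. The landlord offers 47.048688 and keeps 150 − 47.048688 = 102.951312.
Round 1 (the tenant proposes): the landlord can get 102.951312 next round, worth 0.67 × 102.951312 = 68.97737904 now. The tenant offers 68.97737904 and keeps 150 − 68.97737904 = 81.02262096.

81.02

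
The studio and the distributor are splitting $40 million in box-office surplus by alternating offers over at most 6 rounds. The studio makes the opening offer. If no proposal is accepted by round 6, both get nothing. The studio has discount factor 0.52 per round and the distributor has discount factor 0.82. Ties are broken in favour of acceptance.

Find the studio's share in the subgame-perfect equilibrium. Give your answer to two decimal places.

11.58

Round 6 (the distributor proposes): rejection yields 0 for the studio; the distributor offers 0 and keeps 40.
Round 5 (the studio proposes): the distributor can get 40 next round, worth 0.82 × 40 = 32.8 now. The studio offers 32.8 and keeps 40 − 32.8 = 7.2.
Round 4 (the distributor proposes): the studio can get 7.2 next round, worth 0.52 × 7.2 = 3.744 now, so the distributor offers 3.744, keeping 36.256.
Round 3 (the studio proposes): the distributor can get 36.256 next round, worth 0.82 × 36.256 = 29.72992 now, so the studio offers 29.72992, keeping 10.27008.
Round 2 (the distributor proposes): the studio can get 10.27008 next round, worth 0.52 × 10.27008 = 5.3404416 now. The distributor offers 5.3404416 and keeps 40 − 5.3404416 = 34.6595584.
Round 1 (the studio proposes): the distributor can get 34.6595584 next round, worth 0.82 × 34.6595584 = 28.420837888 now, so the studio offers 28.420837888, keeping 11.579162112.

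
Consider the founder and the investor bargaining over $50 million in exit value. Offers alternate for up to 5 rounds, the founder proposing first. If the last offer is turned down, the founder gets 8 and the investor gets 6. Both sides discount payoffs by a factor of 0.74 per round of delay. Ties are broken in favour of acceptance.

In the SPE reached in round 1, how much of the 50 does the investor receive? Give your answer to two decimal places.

16.69

By backward induction:
Round 5 (the founder proposes): the investor gets 6 if talks fail, so the founder offers 6 and keeps 44.
Round 4 (the investor proposes): the founder can get 44 next round, worth 0.74 × 44 = 32.56 now, so the investor offers 32.56, keeping 17.44.
Round 3 (the founder proposes): the investor can get 17.44 next round, worth 0.74 × 17.44 = 12.9056 now; the founder offers that and keeps 37.0944.
Round 2 (the investor proposes): the founder can get 37.0944 next round, worth 0.74 × 37.0944 = 27.449856 now. The investor offers 27.449856 and keeps 50 − 27.449856 = 22.550144.
Round 1 (the founder proposes): the investor can get 22.550144 next round, worth 0.74 × 22.550144 = 16.68710656 now; the founder offers that and keeps 33.31289344.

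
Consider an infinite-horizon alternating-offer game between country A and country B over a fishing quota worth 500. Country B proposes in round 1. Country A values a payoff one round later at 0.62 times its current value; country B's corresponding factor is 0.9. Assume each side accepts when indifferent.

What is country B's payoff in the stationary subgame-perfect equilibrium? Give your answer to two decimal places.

Let x be country B's share when country B proposes and y be country A's share when country A proposes.
Country A accepts iff offered ≥ 0.62·y, so x = 500 − 0.62y. Symmetrically y = 500 − 0.9x.
Substituting: x = 500 − 0.62(500 − 0.9x), giving x(1 − 0.9·0.62) = 500(1 − 0.62).
So x = 500 × 0.38 / 0.442 ≈ 429.8643, and country A receives 500 − x ≈ 70.1357.

429.86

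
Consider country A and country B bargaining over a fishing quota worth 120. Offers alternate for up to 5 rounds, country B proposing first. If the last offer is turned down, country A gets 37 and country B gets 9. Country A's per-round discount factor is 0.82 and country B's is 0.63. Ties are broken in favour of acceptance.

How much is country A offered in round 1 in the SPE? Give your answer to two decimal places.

65.09

Solve by backward induction from round 5.
Round 5 (country B proposes): country A gets 37 if talks fail, so country B offers 37 and keeps 83.
Round 4 (country A proposes): country B can get 83 next round, worth 0.63 × 83 = 52.29 now, so country A offers 52.29, keeping 67.71.
Round 3 (country B proposes): country A can get 67.71 next round, worth 0.82 × 67.71 = 55.5222 now. Country B offers 55.5222 and keeps 120 − 55.5222 = 64.4778.
Round 2 (country A proposes): country B can get 64.4778 next round, worth 0.63 × 64.4778 = 40.621014 now, so country A offers 40.621014, keeping 79.378986.
Round 1 (country B proposes): country A can get 79.378986 next round, worth 0.82 × 79.378986 = 65.09076852 now; country B offers that and keeps 54.90923148.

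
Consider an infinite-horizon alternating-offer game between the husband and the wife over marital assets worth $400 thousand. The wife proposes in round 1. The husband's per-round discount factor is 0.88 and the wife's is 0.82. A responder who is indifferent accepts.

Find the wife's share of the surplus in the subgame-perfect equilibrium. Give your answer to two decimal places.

172.41

Let x be the wife's share when the wife proposes and y be the husband's share when the husband proposes.
The husband accepts iff offered ≥ 0.88·y, so x = 400 − 0.88y. Symmetrically y = 400 − 0.82x.
Substituting: x = 400 − 0.88(400 − 0.82x), giving x(1 − 0.82·0.88) = 400(1 − 0.88).
So x = 400 × 0.12 / 0.2784 ≈ 172.4138, and the husband receives 400 − x ≈ 227.5862.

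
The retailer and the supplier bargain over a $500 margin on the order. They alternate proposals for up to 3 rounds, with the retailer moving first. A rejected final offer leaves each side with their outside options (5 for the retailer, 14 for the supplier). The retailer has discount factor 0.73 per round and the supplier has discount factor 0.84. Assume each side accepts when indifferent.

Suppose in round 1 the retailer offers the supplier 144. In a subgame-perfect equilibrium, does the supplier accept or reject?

Accept

Round 3 (the retailer proposes): the supplier gets 14 if talks fail, so the retailer offers 14 and keeps 486.
Round 2 (the supplier proposes): the retailer can get 486 next round, worth 0.73 × 486 = 354.78 now. The supplier offers 354.78 and keeps 500 − 354.78 = 145.22.
So by rejecting in round 1, the supplier gets 145.22 next round, worth 0.84 × 145.22 = 121.9848 now.
Offer 144 ≥ 121.9848, so the supplier accepts.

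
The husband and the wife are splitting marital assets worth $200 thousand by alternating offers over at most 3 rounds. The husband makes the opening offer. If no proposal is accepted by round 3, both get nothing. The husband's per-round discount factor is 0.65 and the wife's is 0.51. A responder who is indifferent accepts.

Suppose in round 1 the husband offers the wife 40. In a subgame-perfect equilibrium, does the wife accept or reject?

Work out the wife's continuation value if the offer is rejected.
Round 3 (the husband proposes): the wife will accept anything ≥ 0, so the husband offers 0 and keeps 200.
Round 2 (the wife proposes): the husband can get 200 next round, worth 0.65 × 200 = 130 now. The wife offers 130 and keeps 200 − 130 = 70.
So by rejecting in round 1, the wife gets 70 next round, worth 0.51 × 70 = 35.7 now.
Offer 40 ≥ 35.7, so the wife accepts.

Accept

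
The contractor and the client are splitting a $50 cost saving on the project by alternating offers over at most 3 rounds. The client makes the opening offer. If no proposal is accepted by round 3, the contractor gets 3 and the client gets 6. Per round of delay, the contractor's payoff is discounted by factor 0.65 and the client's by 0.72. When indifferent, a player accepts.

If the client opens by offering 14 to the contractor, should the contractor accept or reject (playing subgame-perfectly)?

Round 3 (the client proposes): the contractor gets 3 if talks fail, so the client offers 3 and keeps 47.
Round 2 (the contractor proposes): the client can get 47 next round, worth 0.72 × 47 = 33.84 now; the contractor offers that and keeps 16.16.
So by rejecting in round 1, the contractor gets 16.16 next round, worth 0.65 × 16.16 = 10.504 now.
Offer 14 ≥ 10.504, so the contractor accepts.

Accept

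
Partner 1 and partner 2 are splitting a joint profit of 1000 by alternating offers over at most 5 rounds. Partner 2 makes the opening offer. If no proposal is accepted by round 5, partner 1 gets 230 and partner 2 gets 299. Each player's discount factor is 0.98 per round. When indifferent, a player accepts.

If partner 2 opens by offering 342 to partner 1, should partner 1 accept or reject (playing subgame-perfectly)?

Round 5 (partner 2 proposes): partner 1 gets 230 if talks fail, so partner 2 offers 230 and keeps 770.
Round 4 (partner 1 proposes): partner 2 can get 770 next round, worth 0.98 × 770 = 754.6 now. Partner 1 offers 754.6 and keeps 1000 − 754.6 = 245.4.
Round 3 (partner 2 proposes): partner 1 can get 245.4 next round, worth 0.98 × 245.4 = 240.492 now. Partner 2 offers 240.492 and keeps 1000 − 240.492 = 759.508.
Round 2 (partner 1 proposes): partner 2 can get 759.508 next round, worth 0.98 × 759.508 = 744.31784 now; partner 1 offers that and keeps 255.68216.
So by rejecting in round 1, partner 1 gets 255.68216 next round, worth 0.98 × 255.68216 = 250.5685168 now.
Offer 342 ≥ 250.5685168, so partner 1 accepts.

Accept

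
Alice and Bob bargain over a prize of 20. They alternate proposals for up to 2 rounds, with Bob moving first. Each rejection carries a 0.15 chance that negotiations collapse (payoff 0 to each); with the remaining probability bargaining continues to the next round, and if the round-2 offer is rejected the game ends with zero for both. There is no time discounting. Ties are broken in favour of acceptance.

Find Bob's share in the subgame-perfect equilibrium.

3

Round 2 (Alice proposes): rejection yields 0 for Bob; Alice offers 0 and keeps 20.
Round 1 (Bob proposes): rejecting gives Alice an expected 0.85 × 20 = 17; Bob offers that and keeps 3.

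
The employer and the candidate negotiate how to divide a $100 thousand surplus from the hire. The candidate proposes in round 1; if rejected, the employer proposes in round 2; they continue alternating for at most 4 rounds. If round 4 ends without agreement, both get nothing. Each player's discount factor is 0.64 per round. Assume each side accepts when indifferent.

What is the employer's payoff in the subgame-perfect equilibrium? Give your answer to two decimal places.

49.25

Solve by backward induction from round 4.
Round 4 (the employer proposes): the candidate will accept anything ≥ 0, so the employer offers 0 and keeps 100.
Round 3 (the candidate proposes): the employer can get 100 next round, worth 0.64 × 100 = 64 now, so the candidate offers 64, keeping 36.
Round 2 (the employer proposes): the candidate can get 36 next round, worth 0.64 × 36 = 23.04 now; the employer offers that and keeps 76.96.
Round 1 (the candidate proposes): the employer can get 76.96 next round, worth 0.64 × 76.96 = 49.2544 now; the candidate offers that and keeps 50.7456.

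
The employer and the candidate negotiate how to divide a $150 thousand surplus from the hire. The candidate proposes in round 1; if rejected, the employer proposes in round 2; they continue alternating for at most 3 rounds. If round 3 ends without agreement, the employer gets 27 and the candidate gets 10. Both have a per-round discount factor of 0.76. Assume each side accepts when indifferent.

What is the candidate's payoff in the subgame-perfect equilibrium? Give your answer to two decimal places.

Round 3 (the candidate proposes): the employer gets 27 if talks fail, so the candidate offers 27 and keeps 123.
Round 2 (the employer proposes): the candidate can get 123 next round, worth 0.76 × 123 = 93.48 now. The employer offers 93.48 and keeps 150 − 93.48 = 56.52.
Round 1 (the candidate proposes): the employer can get 56.52 next round, worth 0.76 × 56.52 = 42.9552 now; the candidate offers that and keeps 107.0448.

107.04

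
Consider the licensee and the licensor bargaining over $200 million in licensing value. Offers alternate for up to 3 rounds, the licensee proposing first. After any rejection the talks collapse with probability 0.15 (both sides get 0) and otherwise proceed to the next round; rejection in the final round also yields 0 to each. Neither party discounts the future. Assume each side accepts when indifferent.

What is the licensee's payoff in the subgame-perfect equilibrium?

174.5

Round 3 (the licensee proposes): rejection yields 0 for the licensor; the licensee offers 0 and keeps 200.
Round 2 (the licensor proposes): rejecting gives the licensee an expected 0.85 × 200 = 170; the licensor offers that and keeps 30.
Round 1 (the licensee proposes): rejecting gives the licensor an expected 0.85 × 30 = 25.5, so the licensee offers 25.5, keeping 174.5.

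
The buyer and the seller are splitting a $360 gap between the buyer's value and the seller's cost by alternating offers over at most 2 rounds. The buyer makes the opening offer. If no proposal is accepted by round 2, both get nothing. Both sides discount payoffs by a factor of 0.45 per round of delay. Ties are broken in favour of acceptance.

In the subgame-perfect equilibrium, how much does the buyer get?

Round 2 (the seller proposes): the buyer will accept anything ≥ 0, so the seller offers 0 and keeps 360.
Round 1 (the buyer proposes): the seller can get 360 next round, worth 0.45 × 360 = 162 now; the buyer offers that and keeps 198.

198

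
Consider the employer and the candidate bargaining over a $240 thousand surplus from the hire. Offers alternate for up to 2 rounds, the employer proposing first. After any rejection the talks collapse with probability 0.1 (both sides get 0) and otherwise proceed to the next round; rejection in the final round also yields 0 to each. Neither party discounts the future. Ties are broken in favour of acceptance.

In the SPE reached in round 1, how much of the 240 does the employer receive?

24

Round 2 (the candidate proposes): the employer will accept anything ≥ 0, so the candidate offers 0 and keeps 240.
Round 1 (the employer proposes): rejecting gives the candidate an expected 0.9 × 240 = 216. The employer offers 216 and keeps 240 − 216 = 24.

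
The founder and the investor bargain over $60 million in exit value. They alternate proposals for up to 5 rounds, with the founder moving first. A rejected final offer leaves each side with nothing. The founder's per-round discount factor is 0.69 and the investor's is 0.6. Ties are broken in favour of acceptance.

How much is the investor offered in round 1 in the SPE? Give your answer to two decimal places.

Round 5 (the founder proposes): the investor will accept anything ≥ 0, so the founder offers 0 and keeps 60.
Round 4 (the investor proposes): the founder can get 60 next round, worth 0.69 × 60 = 41.4 now. The investor offers 41.4 and keeps 60 − 41.4 = 18.6.
Round 3 (the founder proposes): the investor can get 18.6 next round, worth 0.6 × 18.6 = 11.16 now; the founder offers that and keeps 48.84.
Round 2 (the investor proposes): the founder can get 48.84 next round, worth 0.69 × 48.84 = 33.6996 now. The investor offers 33.6996 and keeps 60 − 33.6996 = 26.3004.
Round 1 (the founder proposes): the investor can get 26.3004 next round, worth 0.6 × 26.3004 = 15.78024 now. The founder offers 15.78024 and keeps 60 − 15.78024 = 44.21976.

15.78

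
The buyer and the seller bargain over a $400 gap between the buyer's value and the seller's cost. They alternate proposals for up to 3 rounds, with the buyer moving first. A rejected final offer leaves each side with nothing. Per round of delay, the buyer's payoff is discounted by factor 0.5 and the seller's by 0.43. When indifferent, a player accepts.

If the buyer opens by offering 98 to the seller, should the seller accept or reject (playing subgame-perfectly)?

Accept

Work out the seller's continuation value if the offer is rejected.
Round 3 (the buyer proposes): the seller will accept anything ≥ 0, so the buyer offers 0 and keeps 400.
Round 2 (the seller proposes): the buyer can get 400 next round, worth 0.5 × 400 = 200 now. The seller offers 200 and keeps 400 − 200 = 200.
So by rejecting in round 1, the seller gets 200 next round, worth 0.43 × 200 = 86 now.
Offer 98 ≥ 86, so the seller accepts.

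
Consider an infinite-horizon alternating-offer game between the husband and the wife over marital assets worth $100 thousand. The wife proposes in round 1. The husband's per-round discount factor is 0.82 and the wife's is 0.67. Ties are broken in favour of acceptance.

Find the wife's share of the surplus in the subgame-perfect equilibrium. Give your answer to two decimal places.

39.95

In a stationary SPE each proposer offers the other exactly their discounted continuation value.
If the wife keeps x when proposing and the husband keeps y when proposing, then x = 100 − 0.82y and y = 100 − 0.67x.
Solving: x = 100(1 − 0.82) / (1 − 0.67·0.82) = 18 / 0.4506 ≈ 39.9467.
The husband gets 100 − 39.9467 ≈ 60.0533.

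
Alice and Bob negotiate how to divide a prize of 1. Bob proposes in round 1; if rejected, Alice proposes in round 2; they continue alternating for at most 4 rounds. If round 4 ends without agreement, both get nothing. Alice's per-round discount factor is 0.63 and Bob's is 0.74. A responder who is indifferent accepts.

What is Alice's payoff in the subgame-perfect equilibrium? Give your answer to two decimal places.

Round 4 (Alice proposes): Bob will accept anything ≥ 0, so Alice offers 0 and keeps 1.
Round 3 (Bob proposes): Alice can get 1 next round, worth 0.63 × 1 = 0.63 now. Bob offers 0.63 and keeps 1 − 0.63 = 0.37.
Round 2 (Alice proposes): Bob can get 0.37 next round, worth 0.74 × 0.37 = 0.2738 now. Alice offers 0.2738 and keeps 1 − 0.2738 = 0.7262.
Round 1 (Bob proposes): Alice can get 0.7262 next round, worth 0.63 × 0.7262 = 0.457506 now; Bob offers that and keeps 0.542494.

0.46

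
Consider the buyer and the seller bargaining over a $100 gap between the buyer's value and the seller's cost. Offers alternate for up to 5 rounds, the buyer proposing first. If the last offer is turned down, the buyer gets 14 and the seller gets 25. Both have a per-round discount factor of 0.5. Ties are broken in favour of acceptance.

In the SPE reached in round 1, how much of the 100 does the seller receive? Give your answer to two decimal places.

Round 5 (the buyer proposes): the seller gets 25 if talks fail, so the buyer offers 25 and keeps 75.
Round 4 (the seller proposes): the buyer can get 75 next round, worth 0.5 × 75 = 37.5 now, so the seller offers 37.5, keeping 62.5.
Round 3 (the buyer proposes): the seller can get 62.5 next round, worth 0.5 × 62.5 = 31.25 now. The buyer offers 31.25 and keeps 100 − 31.25 = 68.75.
Round 2 (the seller proposes): the buyer can get 68.75 next round, worth 0.5 × 68.75 = 34.375 now, so the seller offers 34.375, keeping 65.625.
Round 1 (the buyer proposes): the seller can get 65.625 next round, worth 0.5 × 65.625 = 32.8125 now; the buyer offers that and keeps 67.1875.

32.81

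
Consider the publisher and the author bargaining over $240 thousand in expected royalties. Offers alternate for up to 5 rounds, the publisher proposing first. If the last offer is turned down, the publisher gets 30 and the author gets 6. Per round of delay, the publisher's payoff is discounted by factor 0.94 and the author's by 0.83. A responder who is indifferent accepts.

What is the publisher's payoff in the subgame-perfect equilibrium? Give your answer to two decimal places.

215.07

Round 5 (the publisher proposes): the author gets 6 if talks fail, so the publisher offers 6 and keeps 234.
Round 4 (the author proposes): the publisher can get 234 next round, worth 0.94 × 234 = 219.96 now; the author offers that and keeps 20.04.
Round 3 (the publisher proposes): the author can get 20.04 next round, worth 0.83 × 20.04 = 16.6332 now, so the publisher offers 16.6332, keeping 223.3668.
Round 2 (the author proposes): the publisher can get 223.3668 next round, worth 0.94 × 223.3668 = 209.964792 now, so the author offers 209.964792, keeping 30.035208.
Round 1 (the publisher proposes): the author can get 30.035208 next round, worth 0.83 × 30.035208 = 24.92922264 now, so the publisher offers 24.92922264, keeping 215.07077736.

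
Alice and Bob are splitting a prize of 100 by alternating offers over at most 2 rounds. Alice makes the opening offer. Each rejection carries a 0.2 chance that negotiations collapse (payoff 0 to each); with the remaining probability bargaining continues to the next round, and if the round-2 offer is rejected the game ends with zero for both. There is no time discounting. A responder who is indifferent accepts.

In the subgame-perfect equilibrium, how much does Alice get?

Round 2 (Bob proposes): Alice will accept anything ≥ 0, so Bob offers 0 and keeps 100.
Round 1 (Alice proposes): rejecting gives Bob an expected 0.8 × 100 = 80, so Alice offers 80, keeping 20.

20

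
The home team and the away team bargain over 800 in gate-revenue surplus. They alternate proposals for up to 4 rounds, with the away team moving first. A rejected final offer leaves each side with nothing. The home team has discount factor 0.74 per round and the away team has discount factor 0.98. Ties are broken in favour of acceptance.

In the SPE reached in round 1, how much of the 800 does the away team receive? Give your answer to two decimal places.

358.84

By backward induction:
Round 4 (the home team proposes): rejection yields 0 for the away team; the home team offers 0 and keeps 800.
Round 3 (the away team proposes): the home team can get 800 next round, worth 0.74 × 800 = 592 now, so the away team offers 592, keeping 208.
Round 2 (the home team proposes): the away team can get 208 next round, worth 0.98 × 208 = 203.84 now; the home team offers that and keeps 596.16.
Round 1 (the away team proposes): the home team can get 596.16 next round, worth 0.74 × 596.16 = 441.1584 now, so the away team offers 441.1584, keeping 358.8416.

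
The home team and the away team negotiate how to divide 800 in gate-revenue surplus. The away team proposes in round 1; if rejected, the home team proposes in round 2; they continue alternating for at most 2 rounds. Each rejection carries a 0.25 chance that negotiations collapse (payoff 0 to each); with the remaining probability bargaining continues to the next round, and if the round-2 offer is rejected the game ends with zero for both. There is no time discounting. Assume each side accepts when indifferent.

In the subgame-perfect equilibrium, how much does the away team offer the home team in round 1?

600

Round 2 (the home team proposes): the away team will accept anything ≥ 0, so the home team offers 0 and keeps 800.
Round 1 (the away team proposes): rejecting gives the home team an expected 0.75 × 800 = 600. The away team offers 600 and keeps 800 − 600 = 200.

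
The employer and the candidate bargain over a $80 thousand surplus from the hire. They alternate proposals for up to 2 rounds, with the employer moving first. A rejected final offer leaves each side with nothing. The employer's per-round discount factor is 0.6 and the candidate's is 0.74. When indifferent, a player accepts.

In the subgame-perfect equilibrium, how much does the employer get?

By backward induction:
Round 2 (the candidate proposes): the employer will accept anything ≥ 0, so the candidate offers 0 and keeps 80.
Round 1 (the employer proposes): the candidate can get 80 next round, worth 0.74 × 80 = 59.2 now, so the employer offers 59.2, keeping 20.8.

20.8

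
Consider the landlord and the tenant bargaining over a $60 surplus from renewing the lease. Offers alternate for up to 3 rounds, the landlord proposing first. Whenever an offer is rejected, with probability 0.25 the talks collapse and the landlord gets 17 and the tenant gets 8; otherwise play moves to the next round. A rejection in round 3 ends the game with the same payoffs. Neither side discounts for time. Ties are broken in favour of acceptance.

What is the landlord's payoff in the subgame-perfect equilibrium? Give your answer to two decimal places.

Round 3 (the landlord proposes): the tenant gets 8 if talks fail, so the landlord offers 8 and keeps 52.
Round 2 (the tenant proposes): rejecting gives the landlord an expected 0.75 × 52 + 0.25 × 17 = 43.25; the tenant offers that and keeps 16.75.
Round 1 (the landlord proposes): rejecting gives the tenant an expected 0.75 × 16.75 + 0.25 × 8 = 14.5625; the landlord offers that and keeps 45.4375.

45.44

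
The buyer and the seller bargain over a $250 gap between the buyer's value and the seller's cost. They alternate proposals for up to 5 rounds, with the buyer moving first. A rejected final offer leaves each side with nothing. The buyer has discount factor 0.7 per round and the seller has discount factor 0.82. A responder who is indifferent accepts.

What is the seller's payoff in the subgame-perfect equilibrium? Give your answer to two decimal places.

By backward induction:
Round 5 (the buyer proposes): the seller will accept anything ≥ 0, so the buyer offers 0 and keeps 250.
Round 4 (the seller proposes): the buyer can get 250 next round, worth 0.7 × 250 = 175 now; the seller offers that and keeps 75.
Round 3 (the buyer proposes): the seller can get 75 next round, worth 0.82 × 75 = 61.5 now; the buyer offers that and keeps 188.5.
Round 2 (the seller proposes): the buyer can get 188.5 next round, worth 0.7 × 188.5 = 131.95 now; the seller offers that and keeps 118.05.
Round 1 (the buyer proposes): the seller can get 118.05 next round, worth 0.82 × 118.05 = 96.801 now; the buyer offers that and keeps 153.199.

96.80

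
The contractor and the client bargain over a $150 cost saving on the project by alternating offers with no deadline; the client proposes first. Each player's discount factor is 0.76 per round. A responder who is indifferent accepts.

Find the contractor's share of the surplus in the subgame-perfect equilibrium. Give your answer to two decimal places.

64.77

When the client proposes, the contractor accepts any offer worth at least 0.76 times what the contractor would get by proposing next round; and vice versa.
This gives x = 150 − 0.76y and y = 150 − 0.76x, where x and y are each side's share when it proposes.
Hence (1 − 0.76·0.76)x = 150(1 − 0.76), i.e. 0.4224·x = 36.
x ≈ 85.2273; the contractor's share is 150 − x ≈ 64.7727.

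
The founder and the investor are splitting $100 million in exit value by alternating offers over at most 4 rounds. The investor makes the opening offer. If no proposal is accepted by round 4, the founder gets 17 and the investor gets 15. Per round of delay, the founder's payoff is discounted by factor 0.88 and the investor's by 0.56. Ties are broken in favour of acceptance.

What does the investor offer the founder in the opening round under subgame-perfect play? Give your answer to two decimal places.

75.58

Round 4 (the founder proposes): the investor gets 15 if talks fail, so the founder offers 15 and keeps 85.
Round 3 (the investor proposes): the founder can get 85 next round, worth 0.88 × 85 = 74.8 now, so the investor offers 74.8, keeping 25.2.
Round 2 (the founder proposes): the investor can get 25.2 next round, worth 0.56 × 25.2 = 14.112 now. The founder offers 14.112 and keeps 100 − 14.112 = 85.888.
Round 1 (the investor proposes): the founder can get 85.888 next round, worth 0.88 × 85.888 = 75.58144 now. The investor offers 75.58144 and keeps 100 − 75.58144 = 24.41856.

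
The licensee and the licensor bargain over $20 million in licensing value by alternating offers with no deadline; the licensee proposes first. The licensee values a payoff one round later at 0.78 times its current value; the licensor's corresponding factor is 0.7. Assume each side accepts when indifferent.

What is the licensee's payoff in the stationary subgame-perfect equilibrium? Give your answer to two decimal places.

13.22

When the licensee proposes, the licensor accepts any offer worth at least 0.7 times what the licensor would get by proposing next round; and vice versa.
This gives x = 20 − 0.7y and y = 20 − 0.78x, where x and y are each side's share when it proposes.
Hence (1 − 0.7·0.78)x = 20(1 − 0.7), i.e. 0.454·x = 6.
x ≈ 13.2159; the licensor's share is 20 − x ≈ 6.7841.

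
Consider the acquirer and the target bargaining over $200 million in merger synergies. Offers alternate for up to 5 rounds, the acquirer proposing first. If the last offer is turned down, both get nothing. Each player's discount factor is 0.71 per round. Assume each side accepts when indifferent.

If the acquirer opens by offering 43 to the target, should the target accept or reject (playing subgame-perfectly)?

Reject

Round 5 (the acquirer proposes): rejection yields 0 for the target; the acquirer offers 0 and keeps 200.
Round 4 (the target proposes): the acquirer can get 200 next round, worth 0.71 × 200 = 142 now; the target offers that and keeps 58.
Round 3 (the acquirer proposes): the target can get 58 next round, worth 0.71 × 58 = 41.18 now. The acquirer offers 41.18 and keeps 200 − 41.18 = 158.82.
Round 2 (the target proposes): the acquirer can get 158.82 next round, worth 0.71 × 158.82 = 112.7622 now. The target offers 112.7622 and keeps 200 − 112.7622 = 87.2378.
So by rejecting in round 1, the target gets 87.2378 next round, worth 0.71 × 87.2378 = 61.938838 now.
Offer 43 < 61.938838, so the target rejects.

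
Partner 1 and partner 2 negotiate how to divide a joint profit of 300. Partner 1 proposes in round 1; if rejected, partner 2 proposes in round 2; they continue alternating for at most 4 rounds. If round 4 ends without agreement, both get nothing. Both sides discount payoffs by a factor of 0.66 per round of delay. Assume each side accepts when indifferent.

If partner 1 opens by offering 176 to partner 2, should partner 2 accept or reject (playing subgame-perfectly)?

Round 4 (partner 2 proposes): rejection yields 0 for partner 1; partner 2 offers 0 and keeps 300.
Round 3 (partner 1 proposes): partner 2 can get 300 next round, worth 0.66 × 300 = 198 now, so partner 1 offers 198, keeping 102.
Round 2 (partner 2 proposes): partner 1 can get 102 next round, worth 0.66 × 102 = 67.32 now, so partner 2 offers 67.32, keeping 232.68.
So by rejecting in round 1, partner 2 gets 232.68 next round, worth 0.66 × 232.68 = 153.5688 now.
Offer 176 ≥ 153.5688, so partner 2 accepts.

Accept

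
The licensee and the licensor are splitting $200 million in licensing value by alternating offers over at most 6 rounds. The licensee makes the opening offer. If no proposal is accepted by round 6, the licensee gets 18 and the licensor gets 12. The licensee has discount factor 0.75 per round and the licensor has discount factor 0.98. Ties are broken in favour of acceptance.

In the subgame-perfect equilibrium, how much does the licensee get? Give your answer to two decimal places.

18.63

Solve by backward induction from round 6.
Round 6 (the licensor proposes): the licensee gets 18 if talks fail, so the licensor offers 18 and keeps 182.
Round 5 (the licensee proposes): the licensor can get 182 next round, worth 0.98 × 182 = 178.36 now; the licensee offers that and keeps 21.64.
Round 4 (the licensor proposes): the licensee can get 21.64 next round, worth 0.75 × 21.64 = 16.23 now; the licensor offers that and keeps 183.77.
Round 3 (the licensee proposes): the licensor can get 183.77 next round, worth 0.98 × 183.77 = 180.0946 now, so the licensee offers 180.0946, keeping 19.9054.
Round 2 (the licensor proposes): the licensee can get 19.9054 next round, worth 0.75 × 19.9054 = 14.92905 now; the licensor offers that and keeps 185.07095.
Round 1 (the licensee proposes): the licensor can get 185.07095 next round, worth 0.98 × 185.07095 = 181.369531 now. The licensee offers 181.369531 and keeps 200 − 181.369531 = 18.630469.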